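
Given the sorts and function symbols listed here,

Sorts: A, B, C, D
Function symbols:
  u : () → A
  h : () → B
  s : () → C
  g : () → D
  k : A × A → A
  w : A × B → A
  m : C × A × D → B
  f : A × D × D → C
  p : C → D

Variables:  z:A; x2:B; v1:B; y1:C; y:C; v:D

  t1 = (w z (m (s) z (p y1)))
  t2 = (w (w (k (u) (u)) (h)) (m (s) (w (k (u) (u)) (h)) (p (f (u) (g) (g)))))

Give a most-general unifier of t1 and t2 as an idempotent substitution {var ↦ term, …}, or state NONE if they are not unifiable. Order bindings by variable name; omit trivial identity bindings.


{y1 ↦ (f (u) (g) (g)), z ↦ (w (k (u) (u)) (h))}


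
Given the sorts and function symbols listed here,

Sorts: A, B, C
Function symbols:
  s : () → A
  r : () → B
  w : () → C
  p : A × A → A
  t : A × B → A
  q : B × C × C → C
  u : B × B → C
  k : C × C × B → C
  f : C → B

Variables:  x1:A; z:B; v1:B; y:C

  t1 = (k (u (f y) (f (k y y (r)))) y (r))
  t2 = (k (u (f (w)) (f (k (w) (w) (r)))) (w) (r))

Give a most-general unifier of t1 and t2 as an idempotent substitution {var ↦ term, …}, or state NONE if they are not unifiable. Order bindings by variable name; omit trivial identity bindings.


{y ↦ (w)}


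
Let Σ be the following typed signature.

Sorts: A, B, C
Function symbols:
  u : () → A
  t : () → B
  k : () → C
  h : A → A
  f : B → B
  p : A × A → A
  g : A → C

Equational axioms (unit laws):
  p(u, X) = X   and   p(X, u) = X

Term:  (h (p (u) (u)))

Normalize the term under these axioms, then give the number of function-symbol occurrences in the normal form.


size = 2

1. (h (p (u) (u)))  →  (h (u))
normal form: (h (u))


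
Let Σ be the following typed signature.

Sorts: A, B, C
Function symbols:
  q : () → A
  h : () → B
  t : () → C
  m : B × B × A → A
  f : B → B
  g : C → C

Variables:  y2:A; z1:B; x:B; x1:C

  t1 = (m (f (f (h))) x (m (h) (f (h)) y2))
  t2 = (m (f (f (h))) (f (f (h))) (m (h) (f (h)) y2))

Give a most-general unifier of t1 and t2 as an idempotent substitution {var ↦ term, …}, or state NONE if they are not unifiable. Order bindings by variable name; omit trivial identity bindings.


{x ↦ (f (f (h)))}


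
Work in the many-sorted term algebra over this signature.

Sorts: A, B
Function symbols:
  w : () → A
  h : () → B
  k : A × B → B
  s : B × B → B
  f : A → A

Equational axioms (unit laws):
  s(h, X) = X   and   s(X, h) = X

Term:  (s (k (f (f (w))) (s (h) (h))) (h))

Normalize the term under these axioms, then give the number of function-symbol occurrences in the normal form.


size = 5

1. (s (k (f (f (w))) (s (h) (h))) (h))  →  (k (f (f (w))) (s (h) (h)))
2. (k (f (f (w))) (s (h) (h)))  →  (k (f (f (w))) (h))
normal form: (k (f (f (w))) (h))


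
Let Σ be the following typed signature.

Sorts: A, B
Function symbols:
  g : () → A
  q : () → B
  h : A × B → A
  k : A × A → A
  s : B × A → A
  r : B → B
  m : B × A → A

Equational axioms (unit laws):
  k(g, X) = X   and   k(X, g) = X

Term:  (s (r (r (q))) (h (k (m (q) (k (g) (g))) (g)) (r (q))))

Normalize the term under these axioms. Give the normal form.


normal form = (s (r (r (q))) (h (m (q) (g)) (r (q))))

1. (s (r (r (q))) (h (k (m (q) (k (g) (g))) (g)) (r (q))))  →  (s (r (r (q))) (h (m (q) (k (g) (g))) (r (q))))
2. (s (r (r (q))) (h (m (q) (k (g) (g))) (r (q))))  →  (s (r (r (q))) (h (m (q) (g)) (r (q))))


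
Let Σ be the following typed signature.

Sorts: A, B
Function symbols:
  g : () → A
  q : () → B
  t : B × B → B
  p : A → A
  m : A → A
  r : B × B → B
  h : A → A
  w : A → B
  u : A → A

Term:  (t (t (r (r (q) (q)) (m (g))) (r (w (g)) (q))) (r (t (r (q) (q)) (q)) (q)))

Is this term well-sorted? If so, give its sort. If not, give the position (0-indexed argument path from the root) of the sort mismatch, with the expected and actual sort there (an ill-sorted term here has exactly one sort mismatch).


        (q) : B
        (q) : B
      (r (q) (q)) : B
        (g) : A
      (m (g)) : A
    (r (r (q) (q)) (m (g))) : ✗ arg 1 at [0, 0, 1] has sort A, expected B
        (g) : A
      (w (g)) : B
      (q) : B
    (r (w (g)) (q)) : B
        (q) : B
        (q) : B
      (r (q) (q)) : B
      (q) : B
    (t (r (q) (q)) (q)) : B
    (q) : B
  (r (t (r (q) (q)) (q)) (q)) : B

ill-sorted at position [0, 0, 1]: expected B, got A


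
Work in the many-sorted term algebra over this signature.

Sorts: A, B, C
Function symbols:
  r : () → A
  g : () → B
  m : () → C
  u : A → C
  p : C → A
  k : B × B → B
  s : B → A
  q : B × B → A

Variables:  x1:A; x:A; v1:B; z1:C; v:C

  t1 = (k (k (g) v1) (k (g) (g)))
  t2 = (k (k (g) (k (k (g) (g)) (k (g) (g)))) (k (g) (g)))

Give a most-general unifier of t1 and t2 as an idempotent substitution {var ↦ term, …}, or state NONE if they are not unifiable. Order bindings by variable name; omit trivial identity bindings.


{v1 ↦ (k (k (g) (g)) (k (g) (g)))}


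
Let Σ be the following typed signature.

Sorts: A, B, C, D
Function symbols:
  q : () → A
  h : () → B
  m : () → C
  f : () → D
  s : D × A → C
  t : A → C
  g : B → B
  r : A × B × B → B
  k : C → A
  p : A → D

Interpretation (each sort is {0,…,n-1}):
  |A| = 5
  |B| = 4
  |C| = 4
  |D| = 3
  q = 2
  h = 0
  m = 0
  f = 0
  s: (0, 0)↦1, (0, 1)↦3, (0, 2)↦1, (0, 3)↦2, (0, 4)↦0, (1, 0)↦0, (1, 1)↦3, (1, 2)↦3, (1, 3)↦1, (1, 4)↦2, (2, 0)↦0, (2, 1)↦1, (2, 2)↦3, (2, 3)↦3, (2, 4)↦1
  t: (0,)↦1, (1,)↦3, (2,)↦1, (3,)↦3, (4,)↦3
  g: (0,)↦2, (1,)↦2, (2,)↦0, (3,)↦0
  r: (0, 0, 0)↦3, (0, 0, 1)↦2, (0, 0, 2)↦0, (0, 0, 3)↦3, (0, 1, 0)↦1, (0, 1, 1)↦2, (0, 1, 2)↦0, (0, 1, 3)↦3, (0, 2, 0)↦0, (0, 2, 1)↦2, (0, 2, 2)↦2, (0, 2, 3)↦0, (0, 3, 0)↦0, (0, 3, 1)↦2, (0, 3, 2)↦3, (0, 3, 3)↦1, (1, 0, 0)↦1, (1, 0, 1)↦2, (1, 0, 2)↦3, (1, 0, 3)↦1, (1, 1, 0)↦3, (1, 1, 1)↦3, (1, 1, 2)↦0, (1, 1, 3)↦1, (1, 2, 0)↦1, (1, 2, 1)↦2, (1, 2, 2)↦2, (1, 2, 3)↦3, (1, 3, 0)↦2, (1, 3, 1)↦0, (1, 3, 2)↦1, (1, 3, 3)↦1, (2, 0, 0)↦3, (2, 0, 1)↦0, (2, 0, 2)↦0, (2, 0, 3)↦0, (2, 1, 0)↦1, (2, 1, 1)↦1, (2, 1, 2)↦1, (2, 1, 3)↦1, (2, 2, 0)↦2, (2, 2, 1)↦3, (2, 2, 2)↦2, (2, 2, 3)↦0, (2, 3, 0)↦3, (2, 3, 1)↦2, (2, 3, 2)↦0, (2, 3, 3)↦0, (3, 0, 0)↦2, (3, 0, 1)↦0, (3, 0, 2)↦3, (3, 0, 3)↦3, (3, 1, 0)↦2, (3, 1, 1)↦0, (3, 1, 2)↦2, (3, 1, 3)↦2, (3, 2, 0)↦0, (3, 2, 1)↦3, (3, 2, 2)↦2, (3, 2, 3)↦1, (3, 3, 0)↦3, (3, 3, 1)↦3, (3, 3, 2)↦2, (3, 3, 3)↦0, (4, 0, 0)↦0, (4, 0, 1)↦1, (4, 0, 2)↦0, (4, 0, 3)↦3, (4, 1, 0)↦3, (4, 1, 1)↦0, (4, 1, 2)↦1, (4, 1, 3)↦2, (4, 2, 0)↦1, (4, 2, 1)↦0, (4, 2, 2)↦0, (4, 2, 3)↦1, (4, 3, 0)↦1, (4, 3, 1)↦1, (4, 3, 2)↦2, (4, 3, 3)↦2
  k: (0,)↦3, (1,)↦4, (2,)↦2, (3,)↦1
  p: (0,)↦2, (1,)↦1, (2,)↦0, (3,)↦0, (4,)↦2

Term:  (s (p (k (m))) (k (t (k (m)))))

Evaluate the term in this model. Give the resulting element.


value = 3

  m = 0
  (k (m)) = k(0,) = 3
  (p (k (m))) = p(3,) = 0
  m = 0
  (k (m)) = k(0,) = 3
  (t (k (m))) = t(3,) = 3
  (k (t (k (m)))) = k(3,) = 1
  (s (p (k (m))) (k (t (k (m))))) = s(0, 1) = 3


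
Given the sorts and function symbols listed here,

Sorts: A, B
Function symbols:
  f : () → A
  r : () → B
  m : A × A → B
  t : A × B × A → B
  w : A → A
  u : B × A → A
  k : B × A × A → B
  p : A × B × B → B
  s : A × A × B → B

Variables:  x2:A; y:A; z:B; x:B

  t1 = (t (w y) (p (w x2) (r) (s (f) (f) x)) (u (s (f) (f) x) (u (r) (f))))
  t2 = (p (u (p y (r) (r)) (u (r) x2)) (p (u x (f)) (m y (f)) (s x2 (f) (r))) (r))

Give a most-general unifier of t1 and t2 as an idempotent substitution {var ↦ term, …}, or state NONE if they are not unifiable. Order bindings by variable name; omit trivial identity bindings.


head clash or occurs-check failure — not unifiable

NONE (not unifiable)


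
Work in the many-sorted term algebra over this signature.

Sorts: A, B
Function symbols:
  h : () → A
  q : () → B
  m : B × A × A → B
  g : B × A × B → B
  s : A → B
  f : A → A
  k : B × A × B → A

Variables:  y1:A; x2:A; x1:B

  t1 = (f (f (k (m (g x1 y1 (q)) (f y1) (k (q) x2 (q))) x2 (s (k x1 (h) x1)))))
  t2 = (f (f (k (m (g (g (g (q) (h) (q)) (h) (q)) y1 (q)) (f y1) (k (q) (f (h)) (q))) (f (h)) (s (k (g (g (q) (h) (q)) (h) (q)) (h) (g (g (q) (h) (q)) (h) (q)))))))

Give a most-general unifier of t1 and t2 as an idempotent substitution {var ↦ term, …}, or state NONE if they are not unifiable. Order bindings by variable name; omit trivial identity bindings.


{x1 ↦ (g (g (q) (h) (q)) (h) (q)), x2 ↦ (f (h))}


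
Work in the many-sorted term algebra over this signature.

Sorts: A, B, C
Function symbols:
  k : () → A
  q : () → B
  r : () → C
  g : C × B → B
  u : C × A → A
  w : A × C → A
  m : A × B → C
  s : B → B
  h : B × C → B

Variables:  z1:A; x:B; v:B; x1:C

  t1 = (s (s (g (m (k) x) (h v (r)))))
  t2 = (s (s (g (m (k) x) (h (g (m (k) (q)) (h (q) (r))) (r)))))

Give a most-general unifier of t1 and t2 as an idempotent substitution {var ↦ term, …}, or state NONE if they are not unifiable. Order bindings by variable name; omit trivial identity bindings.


{v ↦ (g (m (k) (q)) (h (q) (r)))}


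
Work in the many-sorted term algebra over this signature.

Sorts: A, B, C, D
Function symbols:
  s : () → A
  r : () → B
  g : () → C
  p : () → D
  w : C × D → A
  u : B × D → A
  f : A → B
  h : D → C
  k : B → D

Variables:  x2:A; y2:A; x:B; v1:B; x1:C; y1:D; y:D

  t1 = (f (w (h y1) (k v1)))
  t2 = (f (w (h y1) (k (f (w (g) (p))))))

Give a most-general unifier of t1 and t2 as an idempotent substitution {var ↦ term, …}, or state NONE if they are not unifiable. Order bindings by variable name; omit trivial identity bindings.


{v1 ↦ (f (w (g) (p)))}


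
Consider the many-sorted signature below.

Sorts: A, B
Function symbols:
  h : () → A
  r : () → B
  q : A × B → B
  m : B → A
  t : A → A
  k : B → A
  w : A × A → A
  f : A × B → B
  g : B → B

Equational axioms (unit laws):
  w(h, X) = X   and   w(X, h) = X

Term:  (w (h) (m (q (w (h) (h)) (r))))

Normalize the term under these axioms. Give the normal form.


1. (w (h) (m (q (w (h) (h)) (r))))  →  (m (q (w (h) (h)) (r)))
2. (m (q (w (h) (h)) (r)))  →  (m (q (h) (r)))

normal form = (m (q (h) (r)))


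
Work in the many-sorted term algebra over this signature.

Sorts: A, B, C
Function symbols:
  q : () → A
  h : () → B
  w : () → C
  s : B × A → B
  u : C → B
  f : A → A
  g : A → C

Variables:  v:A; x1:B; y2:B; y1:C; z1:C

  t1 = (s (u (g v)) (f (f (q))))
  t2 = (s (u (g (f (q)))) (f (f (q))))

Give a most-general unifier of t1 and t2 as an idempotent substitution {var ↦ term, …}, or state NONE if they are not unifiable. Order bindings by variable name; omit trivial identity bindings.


{v ↦ (f (q))}


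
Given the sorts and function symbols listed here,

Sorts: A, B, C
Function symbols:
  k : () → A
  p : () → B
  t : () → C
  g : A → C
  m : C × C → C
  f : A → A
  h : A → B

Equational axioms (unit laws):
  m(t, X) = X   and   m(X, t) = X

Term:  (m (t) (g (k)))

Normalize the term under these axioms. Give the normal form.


normal form = (g (k))

1. (m (t) (g (k)))  →  (g (k))


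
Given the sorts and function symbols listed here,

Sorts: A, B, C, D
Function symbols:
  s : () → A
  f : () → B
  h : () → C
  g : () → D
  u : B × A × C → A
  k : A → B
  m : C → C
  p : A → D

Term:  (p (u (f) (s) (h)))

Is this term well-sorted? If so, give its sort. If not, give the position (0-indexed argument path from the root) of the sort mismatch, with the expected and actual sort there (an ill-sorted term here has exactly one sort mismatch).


    (f) : B
    (s) : A
    (h) : C
  (u (f) (s) (h)) : A
(p (u (f) (s) (h))) : D

well-sorted; sort = D


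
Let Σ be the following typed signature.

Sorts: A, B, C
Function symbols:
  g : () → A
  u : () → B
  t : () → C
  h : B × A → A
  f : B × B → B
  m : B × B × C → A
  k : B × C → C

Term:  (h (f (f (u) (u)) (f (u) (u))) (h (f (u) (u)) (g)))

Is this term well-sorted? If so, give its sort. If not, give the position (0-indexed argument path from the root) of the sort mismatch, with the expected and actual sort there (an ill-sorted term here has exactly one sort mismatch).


well-sorted; sort = A

      (u) : B
      (u) : B
    (f (u) (u)) : B
      (u) : B
      (u) : B
    (f (u) (u)) : B
  (f (f (u) (u)) (f (u) (u))) : B
      (u) : B
      (u) : B
    (f (u) (u)) : B
    (g) : A
  (h (f (u) (u)) (g)) : A
(h (f (f (u) (u)) (f (u) (u))) (h (f (u) (u)) (g))) : A


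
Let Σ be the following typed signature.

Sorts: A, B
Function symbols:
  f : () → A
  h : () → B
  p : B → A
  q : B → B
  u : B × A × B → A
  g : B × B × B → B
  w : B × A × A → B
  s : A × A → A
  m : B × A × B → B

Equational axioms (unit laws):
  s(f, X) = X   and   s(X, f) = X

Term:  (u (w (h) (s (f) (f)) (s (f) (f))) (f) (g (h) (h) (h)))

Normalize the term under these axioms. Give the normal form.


1. (u (w (h) (s (f) (f)) (s (f) (f))) (f) (g (h) (h) (h)))  →  (u (w (h) (f) (s (f) (f))) (f) (g (h) (h) (h)))
2. (u (w (h) (f) (s (f) (f))) (f) (g (h) (h) (h)))  →  (u (w (h) (f) (f)) (f) (g (h) (h) (h)))

normal form = (u (w (h) (f) (f)) (f) (g (h) (h) (h)))


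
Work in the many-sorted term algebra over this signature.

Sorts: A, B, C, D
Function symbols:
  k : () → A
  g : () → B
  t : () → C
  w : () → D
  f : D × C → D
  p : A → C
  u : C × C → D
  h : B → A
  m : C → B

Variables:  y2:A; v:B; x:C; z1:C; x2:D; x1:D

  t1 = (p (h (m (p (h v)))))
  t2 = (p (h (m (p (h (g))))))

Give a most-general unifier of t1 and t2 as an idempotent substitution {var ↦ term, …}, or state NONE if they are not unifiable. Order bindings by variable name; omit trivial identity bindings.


{v ↦ (g)}


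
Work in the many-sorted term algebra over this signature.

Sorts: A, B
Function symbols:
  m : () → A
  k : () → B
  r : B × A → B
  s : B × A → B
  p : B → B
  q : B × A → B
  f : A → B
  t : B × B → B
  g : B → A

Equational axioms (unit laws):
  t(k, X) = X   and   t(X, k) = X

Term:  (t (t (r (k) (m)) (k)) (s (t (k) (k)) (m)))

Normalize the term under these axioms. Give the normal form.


normal form = (t (r (k) (m)) (s (k) (m)))

1. (t (t (r (k) (m)) (k)) (s (t (k) (k)) (m)))  →  (t (r (k) (m)) (s (t (k) (k)) (m)))
2. (t (r (k) (m)) (s (t (k) (k)) (m)))  →  (t (r (k) (m)) (s (k) (m)))


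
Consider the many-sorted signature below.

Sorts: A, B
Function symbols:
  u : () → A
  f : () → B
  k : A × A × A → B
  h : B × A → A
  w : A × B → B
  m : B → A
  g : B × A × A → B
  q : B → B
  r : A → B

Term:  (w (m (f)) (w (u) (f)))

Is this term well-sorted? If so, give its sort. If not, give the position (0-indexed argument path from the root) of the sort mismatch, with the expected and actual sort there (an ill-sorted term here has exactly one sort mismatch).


well-sorted; sort = B

    (f) : B
  (m (f)) : A
    (u) : A
    (f) : B
  (w (u) (f)) : B
(w (m (f)) (w (u) (f))) : B


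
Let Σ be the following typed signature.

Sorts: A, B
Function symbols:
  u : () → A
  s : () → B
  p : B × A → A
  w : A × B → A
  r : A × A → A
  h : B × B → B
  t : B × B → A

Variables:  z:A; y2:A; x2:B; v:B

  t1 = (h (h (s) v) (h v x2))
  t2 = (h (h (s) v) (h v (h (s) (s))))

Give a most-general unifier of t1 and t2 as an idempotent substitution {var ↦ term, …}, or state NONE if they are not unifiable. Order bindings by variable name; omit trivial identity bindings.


{x2 ↦ (h (s) (s))}


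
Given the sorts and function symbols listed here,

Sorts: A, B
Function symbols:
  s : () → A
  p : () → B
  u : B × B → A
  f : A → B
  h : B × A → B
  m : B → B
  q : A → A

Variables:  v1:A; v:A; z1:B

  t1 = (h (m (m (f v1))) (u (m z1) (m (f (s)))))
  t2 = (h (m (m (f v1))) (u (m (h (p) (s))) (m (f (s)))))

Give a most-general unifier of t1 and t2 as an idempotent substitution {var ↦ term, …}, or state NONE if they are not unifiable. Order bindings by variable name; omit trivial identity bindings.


{z1 ↦ (h (p) (s))}


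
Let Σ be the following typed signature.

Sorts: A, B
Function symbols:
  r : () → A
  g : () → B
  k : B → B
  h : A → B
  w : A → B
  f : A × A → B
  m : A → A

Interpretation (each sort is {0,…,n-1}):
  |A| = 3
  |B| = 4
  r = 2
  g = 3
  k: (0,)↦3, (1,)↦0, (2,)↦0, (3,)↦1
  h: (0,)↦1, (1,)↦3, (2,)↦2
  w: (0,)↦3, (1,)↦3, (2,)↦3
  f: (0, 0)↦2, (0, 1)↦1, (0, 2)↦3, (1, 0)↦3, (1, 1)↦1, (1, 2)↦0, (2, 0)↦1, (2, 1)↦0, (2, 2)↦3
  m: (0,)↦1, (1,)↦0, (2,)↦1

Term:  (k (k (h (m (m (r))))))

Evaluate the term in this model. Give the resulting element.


value = 3

  r = 2
  (m (r)) = m(2,) = 1
  (m (m (r))) = m(1,) = 0
  (h (m (m (r)))) = h(0,) = 1
  (k (h (m (m (r))))) = k(1,) = 0
  (k (k (h (m (m (r)))))) = k(0,) = 3


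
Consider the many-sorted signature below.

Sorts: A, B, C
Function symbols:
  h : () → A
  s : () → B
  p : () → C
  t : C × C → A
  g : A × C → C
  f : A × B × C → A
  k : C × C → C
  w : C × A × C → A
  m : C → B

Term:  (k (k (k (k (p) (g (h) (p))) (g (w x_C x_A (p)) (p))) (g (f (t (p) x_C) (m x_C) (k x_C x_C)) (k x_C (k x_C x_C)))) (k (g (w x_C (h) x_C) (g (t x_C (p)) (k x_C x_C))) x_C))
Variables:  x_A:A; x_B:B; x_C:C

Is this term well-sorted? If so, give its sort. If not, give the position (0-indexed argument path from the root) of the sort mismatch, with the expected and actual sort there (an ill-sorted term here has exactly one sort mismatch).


        (p) : C
          (h) : A
          (p) : C
        (g (h) (p)) : C
      (k (p) (g (h) (p))) : C
          x_C : C
          x_A : A
          (p) : C
        (w x_C x_A (p)) : A
        (p) : C
      (g (w x_C x_A (p)) (p)) : C
    (k (k (p) (g (h) (p))) (g (w x_C x_A (p)) (p))) : C
          (p) : C
          x_C : C
        (t (p) x_C) : A
          x_C : C
        (m x_C) : B
          x_C : C
          x_C : C
        (k x_C x_C) : C
      (f (t (p) x_C) (m x_C) (k x_C x_C)) : A
        x_C : C
          x_C : C
          x_C : C
        (k x_C x_C) : C
      (k x_C (k x_C x_C)) : C
    (g (f (t (p) x_C) (m x_C) (k x_C x_C)) (k x_C (k x_C x_C))) : C
  (k (k (k (p) (g (h) (p))) (g (w x_C x_A (p)) (p))) (g (f (t (p) x_C) (m x_C) (k x_C x_C)) (k x_C (k x_C x_C)))) : C
        x_C : C
        (h) : A
        x_C : C
      (w x_C (h) x_C) : A
          x_C : C
          (p) : C
        (t x_C (p)) : A
          x_C : C
          x_C : C
        (k x_C x_C) : C
      (g (t x_C (p)) (k x_C x_C)) : C
    (g (w x_C (h) x_C) (g (t x_C (p)) (k x_C x_C))) : C
    x_C : C
  (k (g (w x_C (h) x_C) (g (t x_C (p)) (k x_C x_C))) x_C) : C
(k (k (k (k (p) (g (h) (p))) (g (w x_C x_A (p)) (p))) (g (f (t (p) x_C) (m x_C) (k x_C x_C)) (k x_C (k x_C x_C)))) (k (g (w x_C (h) x_C) (g (t x_C (p)) (k x_C x_C))) x_C)) : C

well-sorted; sort = C


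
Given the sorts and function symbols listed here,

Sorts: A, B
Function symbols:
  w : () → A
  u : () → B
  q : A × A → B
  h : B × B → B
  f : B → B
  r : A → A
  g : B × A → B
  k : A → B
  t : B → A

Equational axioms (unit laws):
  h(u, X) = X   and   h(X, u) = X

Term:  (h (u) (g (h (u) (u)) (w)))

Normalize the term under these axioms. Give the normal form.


1. (h (u) (g (h (u) (u)) (w)))  →  (g (h (u) (u)) (w))
2. (g (h (u) (u)) (w))  →  (g (u) (w))

normal form = (g (u) (w))


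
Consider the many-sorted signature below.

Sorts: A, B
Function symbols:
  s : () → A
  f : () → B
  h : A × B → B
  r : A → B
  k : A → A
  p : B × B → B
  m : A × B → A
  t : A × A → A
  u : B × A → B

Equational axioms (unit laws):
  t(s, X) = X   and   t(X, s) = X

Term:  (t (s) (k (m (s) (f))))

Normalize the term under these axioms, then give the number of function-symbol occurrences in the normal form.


size = 4

1. (t (s) (k (m (s) (f))))  →  (k (m (s) (f)))
normal form: (k (m (s) (f)))


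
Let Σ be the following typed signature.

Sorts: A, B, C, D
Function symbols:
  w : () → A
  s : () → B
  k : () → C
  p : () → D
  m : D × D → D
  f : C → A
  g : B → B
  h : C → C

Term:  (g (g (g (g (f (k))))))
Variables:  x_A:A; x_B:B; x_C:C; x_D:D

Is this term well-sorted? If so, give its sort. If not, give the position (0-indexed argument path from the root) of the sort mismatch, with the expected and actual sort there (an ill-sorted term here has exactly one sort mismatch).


          (k) : C
        (f (k)) : A
      (g (f (k))) : ✗ arg 0 at [0, 0, 0, 0] has sort A, expected B

ill-sorted at position [0, 0, 0, 0]: expected B, got A


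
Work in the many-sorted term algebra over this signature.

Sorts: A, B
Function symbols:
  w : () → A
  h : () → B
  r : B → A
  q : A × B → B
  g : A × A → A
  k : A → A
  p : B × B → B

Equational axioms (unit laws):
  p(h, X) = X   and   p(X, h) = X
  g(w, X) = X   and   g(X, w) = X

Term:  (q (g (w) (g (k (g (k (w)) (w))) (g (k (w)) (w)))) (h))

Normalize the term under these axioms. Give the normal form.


1. (q (g (w) (g (k (g (k (w)) (w))) (g (k (w)) (w)))) (h))  →  (q (g (k (g (k (w)) (w))) (g (k (w)) (w))) (h))
2. (q (g (k (g (k (w)) (w))) (g (k (w)) (w))) (h))  →  (q (g (k (k (w))) (g (k (w)) (w))) (h))
3. (q (g (k (k (w))) (g (k (w)) (w))) (h))  →  (q (g (k (k (w))) (k (w))) (h))

normal form = (q (g (k (k (w))) (k (w))) (h))


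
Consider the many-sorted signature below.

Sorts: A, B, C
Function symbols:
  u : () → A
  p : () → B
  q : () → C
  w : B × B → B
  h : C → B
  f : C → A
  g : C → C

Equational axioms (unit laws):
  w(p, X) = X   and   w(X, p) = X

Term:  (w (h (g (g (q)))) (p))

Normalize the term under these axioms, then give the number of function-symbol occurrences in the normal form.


size = 4

1. (w (h (g (g (q)))) (p))  →  (h (g (g (q))))
normal form: (h (g (g (q))))


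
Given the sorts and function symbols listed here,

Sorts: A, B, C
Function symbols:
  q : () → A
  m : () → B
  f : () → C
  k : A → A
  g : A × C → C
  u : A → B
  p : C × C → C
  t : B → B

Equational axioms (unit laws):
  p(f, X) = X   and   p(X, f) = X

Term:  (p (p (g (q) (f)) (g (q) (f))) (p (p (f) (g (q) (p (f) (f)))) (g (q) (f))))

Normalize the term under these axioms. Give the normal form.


1. (p (p (g (q) (f)) (g (q) (f))) (p (p (f) (g (q) (p (f) (f)))) (g (q) (f))))  →  (p (p (g (q) (f)) (g (q) (f))) (p (g (q) (p (f) (f))) (g (q) (f))))
2. (p (p (g (q) (f)) (g (q) (f))) (p (g (q) (p (f) (f))) (g (q) (f))))  →  (p (p (g (q) (f)) (g (q) (f))) (p (g (q) (f)) (g (q) (f))))

normal form = (p (p (g (q) (f)) (g (q) (f))) (p (g (q) (f)) (g (q) (f))))


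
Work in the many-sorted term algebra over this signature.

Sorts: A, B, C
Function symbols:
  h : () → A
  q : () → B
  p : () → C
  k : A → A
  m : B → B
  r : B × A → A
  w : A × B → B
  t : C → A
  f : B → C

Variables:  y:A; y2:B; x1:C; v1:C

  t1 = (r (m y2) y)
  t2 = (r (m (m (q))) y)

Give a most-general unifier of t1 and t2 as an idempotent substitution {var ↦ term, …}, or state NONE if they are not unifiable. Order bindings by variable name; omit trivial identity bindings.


{y2 ↦ (m (q))}


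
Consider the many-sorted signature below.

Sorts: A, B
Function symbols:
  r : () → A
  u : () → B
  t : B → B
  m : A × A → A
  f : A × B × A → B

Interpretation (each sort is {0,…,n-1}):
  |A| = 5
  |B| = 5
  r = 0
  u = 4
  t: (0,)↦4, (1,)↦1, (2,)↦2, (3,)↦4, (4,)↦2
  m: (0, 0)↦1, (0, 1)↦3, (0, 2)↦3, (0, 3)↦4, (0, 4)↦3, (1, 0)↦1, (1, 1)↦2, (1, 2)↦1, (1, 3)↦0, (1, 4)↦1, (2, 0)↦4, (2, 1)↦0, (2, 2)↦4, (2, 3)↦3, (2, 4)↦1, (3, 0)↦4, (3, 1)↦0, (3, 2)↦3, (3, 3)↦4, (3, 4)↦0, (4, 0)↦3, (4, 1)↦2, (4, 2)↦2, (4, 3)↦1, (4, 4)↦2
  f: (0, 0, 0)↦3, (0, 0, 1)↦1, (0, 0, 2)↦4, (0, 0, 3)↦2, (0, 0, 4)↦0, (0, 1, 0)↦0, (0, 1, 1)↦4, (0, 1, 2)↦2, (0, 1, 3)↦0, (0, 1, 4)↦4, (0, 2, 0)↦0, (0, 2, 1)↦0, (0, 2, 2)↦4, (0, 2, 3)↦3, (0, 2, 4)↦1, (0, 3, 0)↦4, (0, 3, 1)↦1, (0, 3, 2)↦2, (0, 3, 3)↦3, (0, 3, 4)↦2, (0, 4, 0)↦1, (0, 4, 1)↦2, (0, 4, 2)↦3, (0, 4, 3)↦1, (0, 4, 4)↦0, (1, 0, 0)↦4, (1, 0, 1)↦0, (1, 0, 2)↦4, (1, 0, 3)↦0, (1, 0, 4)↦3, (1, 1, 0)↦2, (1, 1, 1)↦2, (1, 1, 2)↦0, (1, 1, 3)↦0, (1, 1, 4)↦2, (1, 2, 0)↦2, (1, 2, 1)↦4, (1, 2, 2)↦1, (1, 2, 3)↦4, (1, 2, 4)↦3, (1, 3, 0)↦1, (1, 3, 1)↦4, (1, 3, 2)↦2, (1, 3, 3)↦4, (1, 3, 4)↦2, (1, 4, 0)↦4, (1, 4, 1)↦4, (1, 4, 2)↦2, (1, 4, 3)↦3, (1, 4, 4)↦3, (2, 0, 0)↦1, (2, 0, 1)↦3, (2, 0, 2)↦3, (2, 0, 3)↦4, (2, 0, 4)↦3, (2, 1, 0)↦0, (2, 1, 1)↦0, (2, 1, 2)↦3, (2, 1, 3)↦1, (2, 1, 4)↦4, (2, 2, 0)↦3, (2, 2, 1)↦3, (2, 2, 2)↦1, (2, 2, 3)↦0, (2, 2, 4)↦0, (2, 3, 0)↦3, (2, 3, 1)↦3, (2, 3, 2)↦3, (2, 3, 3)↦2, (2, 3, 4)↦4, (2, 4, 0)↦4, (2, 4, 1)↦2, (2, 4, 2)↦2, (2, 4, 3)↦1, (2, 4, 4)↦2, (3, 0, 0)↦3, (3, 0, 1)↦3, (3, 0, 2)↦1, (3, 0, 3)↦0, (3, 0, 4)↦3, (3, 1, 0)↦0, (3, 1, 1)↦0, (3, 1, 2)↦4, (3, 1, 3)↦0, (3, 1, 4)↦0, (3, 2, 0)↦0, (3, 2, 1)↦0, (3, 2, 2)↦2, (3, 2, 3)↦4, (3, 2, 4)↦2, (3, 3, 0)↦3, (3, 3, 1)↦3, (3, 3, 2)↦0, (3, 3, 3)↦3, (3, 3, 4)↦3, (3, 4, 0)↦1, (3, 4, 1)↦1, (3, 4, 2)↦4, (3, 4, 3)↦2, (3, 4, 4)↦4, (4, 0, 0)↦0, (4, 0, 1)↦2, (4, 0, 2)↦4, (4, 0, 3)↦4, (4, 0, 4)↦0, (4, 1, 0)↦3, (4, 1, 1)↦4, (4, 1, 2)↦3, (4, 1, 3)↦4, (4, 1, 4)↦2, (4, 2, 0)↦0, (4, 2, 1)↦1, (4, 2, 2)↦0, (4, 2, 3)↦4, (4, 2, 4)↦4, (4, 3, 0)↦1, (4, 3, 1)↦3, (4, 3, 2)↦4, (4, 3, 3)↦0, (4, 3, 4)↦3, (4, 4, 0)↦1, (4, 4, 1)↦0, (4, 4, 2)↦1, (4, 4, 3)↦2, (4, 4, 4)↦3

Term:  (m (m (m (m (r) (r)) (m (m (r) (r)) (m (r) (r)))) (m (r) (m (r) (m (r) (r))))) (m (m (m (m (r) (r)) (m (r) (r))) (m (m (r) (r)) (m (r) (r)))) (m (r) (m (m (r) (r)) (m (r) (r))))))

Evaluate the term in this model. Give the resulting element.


value = 2

  r = 0
  r = 0
  (m (r) (r)) = m(0, 0) = 1
  r = 0
  r = 0
  (m (r) (r)) = m(0, 0) = 1
  r = 0
  r = 0
  (m (r) (r)) = m(0, 0) = 1
  (m (m (r) (r)) (m (r) (r))) = m(1, 1) = 2
  (m (m (r) (r)) (m (m (r) (r)) (m (r) (r)))) = m(1, 2) = 1
  r = 0
  r = 0
  r = 0
  r = 0
  (m (r) (r)) = m(0, 0) = 1
  (m (r) (m (r) (r))) = m(0, 1) = 3
  (m (r) (m (r) (m (r) (r)))) = m(0, 3) = 4
  (m (m (m (r) (r)) (m (m (r) (r)) (m (r) (r)))) (m (r) (m (r) (m (r) (r))))) = m(1, 4) = 1
  r = 0
  r = 0
  (m (r) (r)) = m(0, 0) = 1
  r = 0
  r = 0
  (m (r) (r)) = m(0, 0) = 1
  (m (m (r) (r)) (m (r) (r))) = m(1, 1) = 2
  r = 0
  r = 0
  (m (r) (r)) = m(0, 0) = 1
  r = 0
  r = 0
  (m (r) (r)) = m(0, 0) = 1
  (m (m (r) (r)) (m (r) (r))) = m(1, 1) = 2
  (m (m (m (r) (r)) (m (r) (r))) (m (m (r) (r)) (m (r) (r)))) = m(2, 2) = 4
  r = 0
  r = 0
  r = 0
  (m (r) (r)) = m(0, 0) = 1
  r = 0
  r = 0
  (m (r) (r)) = m(0, 0) = 1
  (m (m (r) (r)) (m (r) (r))) = m(1, 1) = 2
  (m (r) (m (m (r) (r)) (m (r) (r)))) = m(0, 2) = 3
  (m (m (m (m (r) (r)) (m (r) (r))) (m (m (r) (r)) (m (r) (r)))) (m (r) (m (m (r) (r)) (m (r) (r))))) = m(4, 3) = 1
  (m (m (m (m (r) (r)) (m (m (r) (r)) (m (r) (r)))) (m (r) (m (r) (m (r) (r))))) (m (m (m (m (r) (r)) (m (r) (r))) (m (m (r) (r)) (m (r) (r)))) (m (r) (m (m (r) (r)) (m (r) (r)))))) = m(1, 1) = 2


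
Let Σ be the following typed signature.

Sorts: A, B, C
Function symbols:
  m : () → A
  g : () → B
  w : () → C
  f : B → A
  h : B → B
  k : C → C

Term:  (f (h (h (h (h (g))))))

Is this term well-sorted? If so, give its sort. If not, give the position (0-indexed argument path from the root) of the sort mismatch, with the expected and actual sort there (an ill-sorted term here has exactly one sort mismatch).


          (g) : B
        (h (g)) : B
      (h (h (g))) : B
    (h (h (h (g)))) : B
  (h (h (h (h (g))))) : B
(f (h (h (h (h (g)))))) : A

well-sorted; sort = A


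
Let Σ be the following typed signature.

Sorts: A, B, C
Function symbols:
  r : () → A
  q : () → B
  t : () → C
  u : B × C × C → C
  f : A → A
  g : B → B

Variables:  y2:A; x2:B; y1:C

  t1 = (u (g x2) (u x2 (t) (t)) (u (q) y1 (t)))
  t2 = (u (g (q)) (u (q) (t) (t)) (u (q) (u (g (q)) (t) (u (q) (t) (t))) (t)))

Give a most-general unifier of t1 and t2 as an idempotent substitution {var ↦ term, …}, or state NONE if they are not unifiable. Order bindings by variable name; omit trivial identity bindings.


{x2 ↦ (q), y1 ↦ (u (g (q)) (t) (u (q) (t) (t)))}


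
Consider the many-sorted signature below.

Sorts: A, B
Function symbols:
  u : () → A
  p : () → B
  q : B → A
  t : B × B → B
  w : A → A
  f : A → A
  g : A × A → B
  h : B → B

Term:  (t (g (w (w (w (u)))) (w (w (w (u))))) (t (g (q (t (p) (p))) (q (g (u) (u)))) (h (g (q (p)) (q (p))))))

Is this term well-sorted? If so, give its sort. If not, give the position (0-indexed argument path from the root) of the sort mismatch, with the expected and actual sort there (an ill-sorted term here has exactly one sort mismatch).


          (u) : A
        (w (u)) : A
      (w (w (u))) : A
    (w (w (w (u)))) : A
          (u) : A
        (w (u)) : A
      (w (w (u))) : A
    (w (w (w (u)))) : A
  (g (w (w (w (u)))) (w (w (w (u))))) : B
          (p) : B
          (p) : B
        (t (p) (p)) : B
      (q (t (p) (p))) : A
          (u) : A
          (u) : A
        (g (u) (u)) : B
      (q (g (u) (u))) : A
    (g (q (t (p) (p))) (q (g (u) (u)))) : B
          (p) : B
        (q (p)) : A
          (p) : B
        (q (p)) : A
      (g (q (p)) (q (p))) : B
    (h (g (q (p)) (q (p)))) : B
  (t (g (q (t (p) (p))) (q (g (u) (u)))) (h (g (q (p)) (q (p))))) : B
(t (g (w (w (w (u)))) (w (w (w (u))))) (t (g (q (t (p) (p))) (q (g (u) (u)))) (h (g (q (p)) (q (p)))))) : B

well-sorted; sort = B


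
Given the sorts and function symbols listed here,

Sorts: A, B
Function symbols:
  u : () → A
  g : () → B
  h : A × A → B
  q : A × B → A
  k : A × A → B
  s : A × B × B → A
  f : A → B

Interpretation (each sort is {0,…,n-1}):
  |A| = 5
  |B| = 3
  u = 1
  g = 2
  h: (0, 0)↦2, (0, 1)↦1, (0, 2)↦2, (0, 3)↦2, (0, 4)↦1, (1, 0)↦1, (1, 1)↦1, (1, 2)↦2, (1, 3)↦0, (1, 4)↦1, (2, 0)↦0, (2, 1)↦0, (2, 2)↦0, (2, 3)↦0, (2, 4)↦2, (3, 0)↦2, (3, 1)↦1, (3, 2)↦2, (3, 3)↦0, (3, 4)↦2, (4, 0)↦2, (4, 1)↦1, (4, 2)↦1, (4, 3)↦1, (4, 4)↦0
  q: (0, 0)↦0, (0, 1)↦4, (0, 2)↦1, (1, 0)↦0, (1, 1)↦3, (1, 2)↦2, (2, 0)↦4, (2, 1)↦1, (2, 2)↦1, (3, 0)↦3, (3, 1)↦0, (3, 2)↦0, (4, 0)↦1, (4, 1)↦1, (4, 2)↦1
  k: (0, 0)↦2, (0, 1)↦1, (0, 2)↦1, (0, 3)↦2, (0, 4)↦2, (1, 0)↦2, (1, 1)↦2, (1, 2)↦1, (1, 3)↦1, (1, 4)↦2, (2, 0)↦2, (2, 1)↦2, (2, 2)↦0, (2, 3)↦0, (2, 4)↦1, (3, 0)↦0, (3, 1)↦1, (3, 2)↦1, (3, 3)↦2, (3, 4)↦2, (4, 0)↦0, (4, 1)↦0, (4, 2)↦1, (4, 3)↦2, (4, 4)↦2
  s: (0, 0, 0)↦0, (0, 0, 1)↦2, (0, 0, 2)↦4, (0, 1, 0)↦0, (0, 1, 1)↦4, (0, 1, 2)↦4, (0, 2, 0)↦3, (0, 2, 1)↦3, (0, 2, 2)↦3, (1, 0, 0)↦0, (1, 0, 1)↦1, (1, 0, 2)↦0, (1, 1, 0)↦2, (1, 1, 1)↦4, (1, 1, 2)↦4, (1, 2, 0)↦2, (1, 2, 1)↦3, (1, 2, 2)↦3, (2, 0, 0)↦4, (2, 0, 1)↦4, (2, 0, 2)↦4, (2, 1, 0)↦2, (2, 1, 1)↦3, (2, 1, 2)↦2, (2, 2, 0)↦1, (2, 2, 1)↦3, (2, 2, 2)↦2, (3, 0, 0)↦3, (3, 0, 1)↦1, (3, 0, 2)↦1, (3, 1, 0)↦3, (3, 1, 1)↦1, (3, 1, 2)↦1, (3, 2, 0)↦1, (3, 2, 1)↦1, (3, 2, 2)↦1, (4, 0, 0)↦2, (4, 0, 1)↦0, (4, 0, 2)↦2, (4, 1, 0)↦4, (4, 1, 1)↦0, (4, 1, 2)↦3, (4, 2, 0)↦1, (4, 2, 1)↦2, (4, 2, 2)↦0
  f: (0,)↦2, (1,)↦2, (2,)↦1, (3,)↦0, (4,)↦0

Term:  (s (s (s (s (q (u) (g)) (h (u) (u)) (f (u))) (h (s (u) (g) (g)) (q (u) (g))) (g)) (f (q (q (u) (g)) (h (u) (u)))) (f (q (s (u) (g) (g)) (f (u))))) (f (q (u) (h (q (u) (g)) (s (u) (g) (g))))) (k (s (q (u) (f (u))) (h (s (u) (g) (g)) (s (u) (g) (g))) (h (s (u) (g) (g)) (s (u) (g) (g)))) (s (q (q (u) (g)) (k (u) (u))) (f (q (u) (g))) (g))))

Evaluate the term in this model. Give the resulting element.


value = 2

  u = 1
  g = 2
  (q (u) (g)) = q(1, 2) = 2
  u = 1
  u = 1
  (h (u) (u)) = h(1, 1) = 1
  u = 1
  (f (u)) = f(1,) = 2
  (s (q (u) (g)) (h (u) (u)) (f (u))) = s(2, 1, 2) = 2
  u = 1
  g = 2
  g = 2
  (s (u) (g) (g)) = s(1, 2, 2) = 3
  u = 1
  g = 2
  (q (u) (g)) = q(1, 2) = 2
  (h (s (u) (g) (g)) (q (u) (g))) = h(3, 2) = 2
  g = 2
  (s (s (q (u) (g)) (h (u) (u)) (f (u))) (h (s (u) (g) (g)) (q (u) (g))) (g)) = s(2, 2, 2) = 2
  u = 1
  g = 2
  (q (u) (g)) = q(1, 2) = 2
  u = 1
  u = 1
  (h (u) (u)) = h(1, 1) = 1
  (q (q (u) (g)) (h (u) (u))) = q(2, 1) = 1
  (f (q (q (u) (g)) (h (u) (u)))) = f(1,) = 2
  u = 1
  g = 2
  g = 2
  (s (u) (g) (g)) = s(1, 2, 2) = 3
  u = 1
  (f (u)) = f(1,) = 2
  (q (s (u) (g) (g)) (f (u))) = q(3, 2) = 0
  (f (q (s (u) (g) (g)) (f (u)))) = f(0,) = 2
  (s (s (s (q (u) (g)) (h (u) (u)) (f (u))) (h (s (u) (g) (g)) (q (u) (g))) (g)) (f (q (q (u) (g)) (h (u) (u)))) (f (q (s (u) (g) (g)) (f (u))))) = s(2, 2, 2) = 2
  u = 1
  u = 1
  g = 2
  (q (u) (g)) = q(1, 2) = 2
  u = 1
  g = 2
  g = 2
  (s (u) (g) (g)) = s(1, 2, 2) = 3
  (h (q (u) (g)) (s (u) (g) (g))) = h(2, 3) = 0
  (q (u) (h (q (u) (g)) (s (u) (g) (g)))) = q(1, 0) = 0
  (f (q (u) (h (q (u) (g)) (s (u) (g) (g))))) = f(0,) = 2
  u = 1
  u = 1
  (f (u)) = f(1,) = 2
  (q (u) (f (u))) = q(1, 2) = 2
  u = 1
  g = 2
  g = 2
  (s (u) (g) (g)) = s(1, 2, 2) = 3
  u = 1
  g = 2
  g = 2
  (s (u) (g) (g)) = s(1, 2, 2) = 3
  (h (s (u) (g) (g)) (s (u) (g) (g))) = h(3, 3) = 0
  u = 1
  g = 2
  g = 2
  (s (u) (g) (g)) = s(1, 2, 2) = 3
  u = 1
  g = 2
  g = 2
  (s (u) (g) (g)) = s(1, 2, 2) = 3
  (h (s (u) (g) (g)) (s (u) (g) (g))) = h(3, 3) = 0
  (s (q (u) (f (u))) (h (s (u) (g) (g)) (s (u) (g) (g))) (h (s (u) (g) (g)) (s (u) (g) (g)))) = s(2, 0, 0) = 4
  u = 1
  g = 2
  (q (u) (g)) = q(1, 2) = 2
  u = 1
  u = 1
  (k (u) (u)) = k(1, 1) = 2
  (q (q (u) (g)) (k (u) (u))) = q(2, 2) = 1
  u = 1
  g = 2
  (q (u) (g)) = q(1, 2) = 2
  (f (q (u) (g))) = f(2,) = 1
  g = 2
  (s (q (q (u) (g)) (k (u) (u))) (f (q (u) (g))) (g)) = s(1, 1, 2) = 4
  (k (s (q (u) (f (u))) (h (s (u) (g) (g)) (s (u) (g) (g))) (h (s (u) (g) (g)) (s (u) (g) (g)))) (s (q (q (u) (g)) (k (u) (u))) (f (q (u) (g))) (g))) = k(4, 4) = 2
  (s (s (s (s (q (u) (g)) (h (u) (u)) (f (u))) (h (s (u) (g) (g)) (q (u) (g))) (g)) (f (q (q (u) (g)) (h (u) (u)))) (f (q (s (u) (g) (g)) (f (u))))) (f (q (u) (h (q (u) (g)) (s (u) (g) (g))))) (k (s (q (u) (f (u))) (h (s (u) (g) (g)) (s (u) (g) (g))) (h (s (u) (g) (g)) (s (u) (g) (g)))) (s (q (q (u) (g)) (k (u) (u))) (f (q (u) (g))) (g)))) = s(2, 2, 2) = 2


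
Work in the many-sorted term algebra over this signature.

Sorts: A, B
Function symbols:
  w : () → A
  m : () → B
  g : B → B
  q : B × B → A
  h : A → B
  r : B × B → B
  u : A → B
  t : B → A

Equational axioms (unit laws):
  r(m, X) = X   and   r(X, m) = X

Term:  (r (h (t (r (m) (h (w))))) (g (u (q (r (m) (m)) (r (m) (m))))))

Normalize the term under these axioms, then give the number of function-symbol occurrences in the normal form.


1. (r (h (t (r (m) (h (w))))) (g (u (q (r (m) (m)) (r (m) (m))))))  →  (r (h (t (h (w)))) (g (u (q (r (m) (m)) (r (m) (m))))))
2. (r (h (t (h (w)))) (g (u (q (r (m) (m)) (r (m) (m))))))  →  (r (h (t (h (w)))) (g (u (q (m) (r (m) (m))))))
3. (r (h (t (h (w)))) (g (u (q (m) (r (m) (m))))))  →  (r (h (t (h (w)))) (g (u (q (m) (m)))))
normal form: (r (h (t (h (w)))) (g (u (q (m) (m)))))

size = 10


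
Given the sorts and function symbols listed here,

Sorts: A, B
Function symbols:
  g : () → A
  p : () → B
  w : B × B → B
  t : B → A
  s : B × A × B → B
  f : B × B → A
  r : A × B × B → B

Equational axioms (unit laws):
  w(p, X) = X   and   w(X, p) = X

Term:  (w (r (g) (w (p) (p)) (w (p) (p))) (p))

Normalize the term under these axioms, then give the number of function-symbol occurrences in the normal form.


1. (w (r (g) (w (p) (p)) (w (p) (p))) (p))  →  (r (g) (w (p) (p)) (w (p) (p)))
2. (r (g) (w (p) (p)) (w (p) (p)))  →  (r (g) (p) (w (p) (p)))
3. (r (g) (p) (w (p) (p)))  →  (r (g) (p) (p))
normal form: (r (g) (p) (p))

size = 4


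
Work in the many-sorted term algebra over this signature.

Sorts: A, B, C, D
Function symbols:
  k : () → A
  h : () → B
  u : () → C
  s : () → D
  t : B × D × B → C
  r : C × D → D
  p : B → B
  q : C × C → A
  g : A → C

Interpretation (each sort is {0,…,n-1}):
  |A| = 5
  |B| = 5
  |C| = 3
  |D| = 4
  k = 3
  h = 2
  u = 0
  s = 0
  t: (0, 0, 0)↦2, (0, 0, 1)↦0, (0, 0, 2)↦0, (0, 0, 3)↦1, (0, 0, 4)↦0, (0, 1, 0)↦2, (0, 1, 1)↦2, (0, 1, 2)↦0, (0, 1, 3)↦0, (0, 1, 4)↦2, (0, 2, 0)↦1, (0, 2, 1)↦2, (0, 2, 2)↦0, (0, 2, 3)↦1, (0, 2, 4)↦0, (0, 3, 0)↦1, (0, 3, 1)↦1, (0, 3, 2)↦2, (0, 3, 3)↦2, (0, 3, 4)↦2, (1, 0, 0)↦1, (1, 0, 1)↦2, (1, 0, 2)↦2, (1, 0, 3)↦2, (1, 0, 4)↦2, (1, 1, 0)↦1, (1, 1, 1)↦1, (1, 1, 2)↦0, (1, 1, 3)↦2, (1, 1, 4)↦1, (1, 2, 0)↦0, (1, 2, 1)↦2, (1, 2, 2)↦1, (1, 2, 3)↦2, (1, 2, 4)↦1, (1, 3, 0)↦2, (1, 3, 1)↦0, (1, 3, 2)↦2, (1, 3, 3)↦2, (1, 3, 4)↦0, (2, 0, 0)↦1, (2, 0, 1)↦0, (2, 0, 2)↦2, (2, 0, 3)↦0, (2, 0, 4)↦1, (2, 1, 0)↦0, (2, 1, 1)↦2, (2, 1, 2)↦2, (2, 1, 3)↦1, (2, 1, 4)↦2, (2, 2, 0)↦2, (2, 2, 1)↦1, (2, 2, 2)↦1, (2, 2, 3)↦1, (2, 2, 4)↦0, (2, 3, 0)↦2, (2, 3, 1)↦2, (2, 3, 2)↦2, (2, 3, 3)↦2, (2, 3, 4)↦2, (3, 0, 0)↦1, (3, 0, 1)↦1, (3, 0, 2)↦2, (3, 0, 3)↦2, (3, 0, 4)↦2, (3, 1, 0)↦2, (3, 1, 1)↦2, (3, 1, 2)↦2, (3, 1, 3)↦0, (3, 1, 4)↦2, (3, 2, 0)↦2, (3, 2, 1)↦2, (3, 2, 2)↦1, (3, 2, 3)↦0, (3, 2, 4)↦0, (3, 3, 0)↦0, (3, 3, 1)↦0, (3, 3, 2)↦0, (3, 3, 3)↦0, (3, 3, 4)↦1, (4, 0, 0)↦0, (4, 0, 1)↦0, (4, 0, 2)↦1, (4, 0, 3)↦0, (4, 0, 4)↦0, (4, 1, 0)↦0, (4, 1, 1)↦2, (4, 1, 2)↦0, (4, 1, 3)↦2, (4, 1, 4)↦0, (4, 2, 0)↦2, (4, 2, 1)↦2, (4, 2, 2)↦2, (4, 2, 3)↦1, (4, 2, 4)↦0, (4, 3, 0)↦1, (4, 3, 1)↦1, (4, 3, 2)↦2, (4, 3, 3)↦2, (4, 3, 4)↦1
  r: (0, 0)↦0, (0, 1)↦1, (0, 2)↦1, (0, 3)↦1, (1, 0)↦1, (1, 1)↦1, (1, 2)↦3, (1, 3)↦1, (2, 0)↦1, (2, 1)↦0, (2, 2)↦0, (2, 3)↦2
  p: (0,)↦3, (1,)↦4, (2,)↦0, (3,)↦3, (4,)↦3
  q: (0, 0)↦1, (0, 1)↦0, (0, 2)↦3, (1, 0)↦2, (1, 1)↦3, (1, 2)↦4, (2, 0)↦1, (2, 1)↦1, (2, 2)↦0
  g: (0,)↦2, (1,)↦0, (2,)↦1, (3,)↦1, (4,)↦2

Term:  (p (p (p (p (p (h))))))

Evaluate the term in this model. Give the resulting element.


value = 3

  h = 2
  (p (h)) = p(2,) = 0
  (p (p (h))) = p(0,) = 3
  (p (p (p (h)))) = p(3,) = 3
  (p (p (p (p (h))))) = p(3,) = 3
  (p (p (p (p (p (h)))))) = p(3,) = 3


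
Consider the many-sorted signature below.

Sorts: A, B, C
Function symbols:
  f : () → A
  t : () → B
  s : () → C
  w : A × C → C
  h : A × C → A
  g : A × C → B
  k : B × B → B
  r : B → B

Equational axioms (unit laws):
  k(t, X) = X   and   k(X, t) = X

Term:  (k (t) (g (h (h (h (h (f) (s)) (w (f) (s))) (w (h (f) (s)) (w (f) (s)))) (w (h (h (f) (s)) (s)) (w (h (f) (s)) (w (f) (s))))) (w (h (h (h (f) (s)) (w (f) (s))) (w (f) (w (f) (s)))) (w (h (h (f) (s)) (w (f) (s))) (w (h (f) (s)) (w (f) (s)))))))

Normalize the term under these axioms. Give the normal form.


normal form = (g (h (h (h (h (f) (s)) (w (f) (s))) (w (h (f) (s)) (w (f) (s)))) (w (h (h (f) (s)) (s)) (w (h (f) (s)) (w (f) (s))))) (w (h (h (h (f) (s)) (w (f) (s))) (w (f) (w (f) (s)))) (w (h (h (f) (s)) (w (f) (s))) (w (h (f) (s)) (w (f) (s))))))

1. (k (t) (g (h (h (h (h (f) (s)) (w (f) (s))) (w (h (f) (s)) (w (f) (s)))) (w (h (h (f) (s)) (s)) (w (h (f) (s)) (w (f) (s))))) (w (h (h (h (f) (s)) (w (f) (s))) (w (f) (w (f) (s)))) (w (h (h (f) (s)) (w (f) (s))) (w (h (f) (s)) (w (f) (s)))))))  →  (g (h (h (h (h (f) (s)) (w (f) (s))) (w (h (f) (s)) (w (f) (s)))) (w (h (h (f) (s)) (s)) (w (h (f) (s)) (w (f) (s))))) (w (h (h (h (f) (s)) (w (f) (s))) (w (f) (w (f) (s)))) (w (h (h (f) (s)) (w (f) (s))) (w (h (f) (s)) (w (f) (s))))))


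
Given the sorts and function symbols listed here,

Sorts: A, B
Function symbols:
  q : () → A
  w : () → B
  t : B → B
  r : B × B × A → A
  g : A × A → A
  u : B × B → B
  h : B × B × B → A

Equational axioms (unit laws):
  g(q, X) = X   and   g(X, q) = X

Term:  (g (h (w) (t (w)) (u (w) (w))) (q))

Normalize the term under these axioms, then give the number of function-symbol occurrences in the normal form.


size = 7

1. (g (h (w) (t (w)) (u (w) (w))) (q))  →  (h (w) (t (w)) (u (w) (w)))
normal form: (h (w) (t (w)) (u (w) (w)))
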